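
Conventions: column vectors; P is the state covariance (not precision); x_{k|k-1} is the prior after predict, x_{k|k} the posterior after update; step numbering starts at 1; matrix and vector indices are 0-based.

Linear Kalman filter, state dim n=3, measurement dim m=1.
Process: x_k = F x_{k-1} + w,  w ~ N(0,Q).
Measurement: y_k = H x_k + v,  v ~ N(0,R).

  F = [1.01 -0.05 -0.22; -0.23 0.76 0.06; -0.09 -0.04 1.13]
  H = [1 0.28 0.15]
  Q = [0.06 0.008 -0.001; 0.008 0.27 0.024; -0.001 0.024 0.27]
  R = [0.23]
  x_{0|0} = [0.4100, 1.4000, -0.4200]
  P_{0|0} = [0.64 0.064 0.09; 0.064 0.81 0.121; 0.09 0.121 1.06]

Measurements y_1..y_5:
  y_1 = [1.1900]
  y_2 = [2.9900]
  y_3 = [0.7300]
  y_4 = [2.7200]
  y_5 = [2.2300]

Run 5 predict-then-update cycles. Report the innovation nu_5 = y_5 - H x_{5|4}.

step 1: x^-=[0.4365, 0.9445, -0.5675]  P^-=[0.7224 -0.1462 -0.2246; -0.1462 0.7617 0.1605; -0.2246 0.1605 1.6012]  S=[0.9124]  K=[0.7100; 0.0999; 0.0663]  nu=[0.5742]  x^+=[0.8441, 1.0019, -0.5294]  P^+=[0.2625 -0.2109 -0.2676; -0.2109 0.7526 0.1544; -0.2676 0.1544 1.5972]
step 2: x^-=[0.9190, 0.5355, -0.7143]  P^-=[0.5506 -0.3230 -0.7309; -0.3230 0.8195 0.3306; -0.7309 0.3306 2.3517]  S=[0.5253]  K=[0.6672; -0.0837; -0.5436]  nu=[2.0282]  x^+=[2.2721, 0.3658, -1.8169]  P^+=[0.3167 -0.2937 -0.5404; -0.2937 0.8159 0.3067; -0.5404 0.3067 2.1965]
step 3: x^-=[2.6763, -0.3536, -2.2722]  P^-=[0.7680 -0.4667 -1.2057; -0.4667 0.9115 0.5780; -1.2057 0.5780 3.1587]  S=[0.5660]  K=[0.8064; -0.2204; -1.0071]  nu=[-1.5064]  x^+=[1.4614, -0.0216, -0.7550]  P^+=[0.3999 -0.3661 -0.7460; -0.3661 0.8840 0.4524; -0.7460 0.4524 2.5845]
step 4: x^-=[1.6432, -0.3978, -0.9839]  P^-=[0.9737 -0.5977 -1.5527; -0.5977 1.0009 0.7877; -1.5527 0.7877 3.6831]  S=[0.6306]  K=[0.9093; -0.3161; -1.2364]  nu=[1.3358]  x^+=[2.8578, -0.8201, -2.6354]  P^+=[0.4523 -0.4165 -0.8438; -0.4165 0.9378 0.5412; -0.8438 0.5412 2.7190]
step 5: x^-=[3.5071, -1.4387, -3.2024]  P^-=[1.0843 -0.6790 -1.7067; -0.6790 1.0636 0.9012; -1.7067 0.9012 3.8668]  S=[0.6681]  K=[0.9552; -0.3682; -1.3088]  nu=[-0.3939]  x^+=[3.1309, -1.2936, -2.6869]  P^+=[0.4747 -0.4440 -0.8715; -0.4440 0.9731 0.5792; -0.8715 0.5792 2.7224]

innov = [-0.3939]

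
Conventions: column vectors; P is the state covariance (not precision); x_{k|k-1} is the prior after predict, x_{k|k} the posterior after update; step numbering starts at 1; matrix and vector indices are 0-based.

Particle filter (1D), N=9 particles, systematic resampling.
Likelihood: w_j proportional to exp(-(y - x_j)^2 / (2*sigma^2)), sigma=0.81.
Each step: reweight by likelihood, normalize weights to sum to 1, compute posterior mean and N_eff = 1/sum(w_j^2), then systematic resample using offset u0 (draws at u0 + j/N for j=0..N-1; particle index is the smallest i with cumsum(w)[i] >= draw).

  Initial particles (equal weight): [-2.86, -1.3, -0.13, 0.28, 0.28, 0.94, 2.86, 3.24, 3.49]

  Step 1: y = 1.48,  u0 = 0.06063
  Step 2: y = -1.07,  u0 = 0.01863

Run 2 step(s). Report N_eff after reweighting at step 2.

N_eff = 4.3029

step 1: w=[0.0000, 0.0014, 0.0699, 0.1682, 0.1682, 0.4035, 0.1181, 0.0476, 0.0232]  mean=1.0352  Neff=4.1488  idx=[2, 3, 4, 4, 5, 5, 5, 6, 7]
step 2: w=[0.3653, 0.1786, 0.1786, 0.1786, 0.0330, 0.0330, 0.0330, 0.0000, 0.0000]  mean=0.1955  Neff=4.3029  idx=[0, 0, 0, 0, 1, 2, 2, 3, 4]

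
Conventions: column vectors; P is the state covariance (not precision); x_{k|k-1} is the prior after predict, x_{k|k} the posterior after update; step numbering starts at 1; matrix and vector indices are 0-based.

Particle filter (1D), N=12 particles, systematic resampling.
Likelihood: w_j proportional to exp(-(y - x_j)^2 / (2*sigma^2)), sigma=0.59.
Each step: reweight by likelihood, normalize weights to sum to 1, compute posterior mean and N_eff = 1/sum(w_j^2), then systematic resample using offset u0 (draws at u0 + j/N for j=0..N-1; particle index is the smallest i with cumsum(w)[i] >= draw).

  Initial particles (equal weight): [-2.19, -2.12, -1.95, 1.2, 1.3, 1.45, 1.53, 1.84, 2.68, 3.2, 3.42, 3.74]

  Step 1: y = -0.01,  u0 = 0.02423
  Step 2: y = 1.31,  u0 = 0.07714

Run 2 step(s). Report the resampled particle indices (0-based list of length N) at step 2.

resampled_idx = [0, 1, 2, 3, 4, 5, 6, 7, 8, 9, 10, 11]

step 1: w=[0.0036, 0.0055, 0.0149, 0.4047, 0.2818, 0.1552, 0.1099, 0.0243, 0.0001, 0.0000, 0.0000, 0.0000]  mean=1.2415  Neff=3.5686  idx=[3, 3, 3, 3, 3, 4, 4, 4, 4, 5, 5, 6]
step 2: w=[0.0834, 0.0834, 0.0834, 0.0834, 0.0834, 0.0848, 0.0848, 0.0848, 0.0848, 0.0825, 0.0825, 0.0791]  mean=1.3013  Neff=11.9960  idx=[0, 1, 2, 3, 4, 5, 6, 7, 8, 9, 10, 11]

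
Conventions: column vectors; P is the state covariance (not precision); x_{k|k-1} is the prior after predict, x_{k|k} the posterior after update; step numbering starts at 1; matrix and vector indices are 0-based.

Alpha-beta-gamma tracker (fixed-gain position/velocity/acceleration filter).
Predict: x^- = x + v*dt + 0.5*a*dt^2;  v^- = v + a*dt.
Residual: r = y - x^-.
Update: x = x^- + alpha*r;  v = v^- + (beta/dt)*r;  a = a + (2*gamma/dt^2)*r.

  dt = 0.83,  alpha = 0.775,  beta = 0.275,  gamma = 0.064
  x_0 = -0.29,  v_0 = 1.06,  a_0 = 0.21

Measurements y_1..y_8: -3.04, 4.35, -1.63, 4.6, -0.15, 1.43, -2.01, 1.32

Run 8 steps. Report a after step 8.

a_post = -0.2528

step 1: x_pred=0.6621  r=-3.7021  x^+=-2.2070  v^+=0.0077  a^+=-0.4779
step 2: x_pred=-2.3652  r=6.7152  x^+=2.8391  v^+=1.8360  a^+=0.7698
step 3: x_pred=4.6281  r=-6.2581  x^+=-0.2219  v^+=0.4015  a^+=-0.3929
step 4: x_pred=-0.0240  r=4.6240  x^+=3.5596  v^+=1.6074  a^+=0.4662
step 5: x_pred=5.0543  r=-5.2043  x^+=1.0210  v^+=0.2701  a^+=-0.5008
step 6: x_pred=1.0726  r=0.3574  x^+=1.3496  v^+=-0.0272  a^+=-0.4344
step 7: x_pred=1.1774  r=-3.1874  x^+=-1.2928  v^+=-1.4438  a^+=-1.0266
step 8: x_pred=-2.8448  r=4.1648  x^+=0.3829  v^+=-0.9159  a^+=-0.2528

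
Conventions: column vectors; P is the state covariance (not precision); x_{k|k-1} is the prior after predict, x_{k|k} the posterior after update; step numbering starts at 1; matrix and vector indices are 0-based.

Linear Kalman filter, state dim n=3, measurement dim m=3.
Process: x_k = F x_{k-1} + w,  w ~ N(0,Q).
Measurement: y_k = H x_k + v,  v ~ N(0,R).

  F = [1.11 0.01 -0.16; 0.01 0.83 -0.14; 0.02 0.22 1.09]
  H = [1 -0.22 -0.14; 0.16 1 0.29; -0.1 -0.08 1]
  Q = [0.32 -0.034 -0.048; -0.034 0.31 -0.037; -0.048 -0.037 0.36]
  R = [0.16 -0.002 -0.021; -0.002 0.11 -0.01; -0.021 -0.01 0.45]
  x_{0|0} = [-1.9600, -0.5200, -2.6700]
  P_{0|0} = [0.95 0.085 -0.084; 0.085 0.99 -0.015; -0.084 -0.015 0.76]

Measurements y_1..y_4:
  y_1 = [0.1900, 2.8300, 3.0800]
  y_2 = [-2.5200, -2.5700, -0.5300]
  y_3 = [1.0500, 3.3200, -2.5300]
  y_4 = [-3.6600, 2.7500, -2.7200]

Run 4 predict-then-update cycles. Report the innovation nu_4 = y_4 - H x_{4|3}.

step 1: x^-=[-1.7536, -0.0774, -3.0639]  P^-=[1.5418 0.0953 -0.2375; 0.0953 1.0121 0.0158; -0.2375 0.0158 1.3011]  S=[1.8019 -0.0056 -0.5892; -0.0056 1.2887 0.2353; -0.5892 0.2353 1.8195]  K=[0.8752 0.2090 0.0369; -0.1320 0.8352 -0.1918; -0.0030 0.1464 0.7075]  nu=[1.4976, 4.0765, 5.9623]  x^+=[0.6294, 1.9862, 1.7470]  P^+=[0.1393 -0.0042 0.0097; -0.0042 0.1188 -0.0828; 0.0097 -0.0828 0.3113]
step 2: x^-=[0.4390, 1.4103, 2.3538]  P^-=[0.4963 -0.0188 -0.0862; -0.0188 0.4171 -0.1352; -0.0862 -0.1352 0.6964]  S=[0.7142 -0.0563 -0.2189; -0.0563 0.5059 0.0094; -0.2189 0.0094 1.1926]  K=[0.7361 0.1519 0.0212; -0.1222 0.7305 -0.1680; -0.0262 0.0907 0.5947]  nu=[-2.3192, -4.7331, -2.7271]  x^+=[-2.0448, -1.3057, 0.3633]  P^+=[0.1165 -0.0047 0.0039; -0.0047 0.1041 -0.0725; 0.0039 -0.0725 0.2618]
step 3: x^-=[-2.3409, -1.1551, 0.0678]  P^-=[0.4690 -0.0212 -0.0856; -0.0212 0.4036 -0.1213; -0.0856 -0.1213 0.6416]  S=[0.6870 -0.0604 -0.2108; -0.0604 0.4944 0.0089; -0.2108 0.0089 1.1350]  K=[0.7256 0.1470 0.0184; -0.1211 0.7263 -0.1617; -0.0323 0.0889 0.5746]  nu=[3.1462, 4.8299, -2.9243]  x^+=[0.5983, 2.4447, -1.2849]  P^+=[0.1148 -0.0046 0.0027; -0.0046 0.1027 -0.0697; 0.0027 -0.0697 0.2531]
step 4: x^-=[0.8941, 2.2150, -0.8507]  P^-=[0.4671 -0.0215 -0.0856; -0.0215 0.4018 -0.1178; -0.0856 -0.1178 0.6323]  S=[0.6851 -0.0610 -0.2101; -0.0610 0.4938 0.0099; -0.2101 0.0099 1.1252]  K=[0.7247 0.1467 0.0180; -0.1209 0.7259 -0.1603; -0.0332 0.0895 0.5710]  nu=[-4.1859, 0.6387, -1.6027]  x^+=[-2.0748, 3.4416, -1.5695]  P^+=[0.1146 -0.0046 0.0025; -0.0046 0.1025 -0.0691; 0.0025 -0.0691 0.2515]

innov = [-4.1859, 0.6387, -1.6027]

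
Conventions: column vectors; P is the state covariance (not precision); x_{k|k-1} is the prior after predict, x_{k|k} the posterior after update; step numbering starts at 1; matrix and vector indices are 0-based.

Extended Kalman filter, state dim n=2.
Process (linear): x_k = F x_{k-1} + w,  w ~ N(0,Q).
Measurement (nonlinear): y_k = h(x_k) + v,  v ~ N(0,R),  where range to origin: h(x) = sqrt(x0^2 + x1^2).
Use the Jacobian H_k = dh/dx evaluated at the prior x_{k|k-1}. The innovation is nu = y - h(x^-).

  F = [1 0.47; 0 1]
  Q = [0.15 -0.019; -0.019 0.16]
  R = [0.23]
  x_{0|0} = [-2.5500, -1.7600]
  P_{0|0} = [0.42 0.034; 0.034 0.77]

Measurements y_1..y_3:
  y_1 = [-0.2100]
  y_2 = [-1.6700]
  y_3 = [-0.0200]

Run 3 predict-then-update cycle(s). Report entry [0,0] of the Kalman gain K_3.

step 1: x^-=[-3.3772, -1.7600]  P^-=[0.7721 0.3769; 0.3769 0.9300]  H_jac=[-0.8868 -0.4621]  S=[1.3447]  K=[-0.6387; -0.5682]  nu=[-4.0183]  x^+=[-0.8108, 0.5231]  P^+=[0.2235 -0.1111; -0.1111 0.4959]
step 2: x^-=[-0.5650, 0.5231]  P^-=[0.3787 0.1030; 0.1030 0.6559]  H_jac=[-0.7338 0.6794]  S=[0.6339]  K=[-0.3279; 0.5837]  nu=[-2.4399]  x^+=[0.2351, -0.9011]  P^+=[0.3105 0.2243; 0.2243 0.4399]
step 3: x^-=[-0.1884, -0.9011]  P^-=[0.7686 0.4121; 0.4121 0.5999]  H_jac=[-0.2046 -0.9788]  S=[1.0021]  K=[-0.5595; -0.6702]  nu=[-0.9406]  x^+=[0.3379, -0.2708]  P^+=[0.4549 0.0364; 0.0364 0.1499]

K[0,0] = -0.5595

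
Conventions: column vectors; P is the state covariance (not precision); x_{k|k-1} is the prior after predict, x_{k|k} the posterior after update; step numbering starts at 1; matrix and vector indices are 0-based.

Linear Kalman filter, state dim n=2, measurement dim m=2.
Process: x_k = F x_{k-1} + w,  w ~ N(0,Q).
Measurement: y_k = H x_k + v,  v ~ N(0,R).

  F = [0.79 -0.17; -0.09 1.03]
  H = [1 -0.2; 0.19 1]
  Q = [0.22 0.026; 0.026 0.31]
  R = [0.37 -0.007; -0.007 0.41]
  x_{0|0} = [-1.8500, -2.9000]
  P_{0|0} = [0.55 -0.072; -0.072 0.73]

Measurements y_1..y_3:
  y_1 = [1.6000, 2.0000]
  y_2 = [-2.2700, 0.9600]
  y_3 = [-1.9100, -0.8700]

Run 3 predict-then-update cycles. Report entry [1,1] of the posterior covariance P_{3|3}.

P_post[1,1] = 0.2327

step 1: x^-=[-0.9685, -2.8205]  P^-=[0.6037 -0.2006; -0.2006 1.1023]  S=[1.0980 -0.3057; -0.3057 1.4578]  K=[0.6053 0.0680; -0.1914 0.6898]  nu=[2.0044, 5.0045]  x^+=[0.5851, 0.2480]  P^+=[0.2199 -0.0181; -0.0181 0.2876]
step 2: x^-=[0.4200, 0.2028]  P^-=[0.3704 -0.0550; -0.0550 0.6203]  S=[0.7872 -0.1136; -0.1136 1.0227]  K=[0.4946 0.0700; -0.1437 0.5803]  nu=[-2.6495, 0.6774]  x^+=[-0.8430, 0.9767]  P^+=[0.1807 -0.0091; -0.0091 0.2407]
step 3: x^-=[-0.8320, 1.0819]  P^-=[0.3422 -0.0365; -0.0365 0.5685]  S=[0.7495 -0.0908; -0.0908 0.9769]  K=[0.4751 0.0733; -0.1323 0.5625]  nu=[-0.8616, -1.7938]  x^+=[-1.3729, 0.1869]  P^+=[0.1740 -0.0063; -0.0063 0.2327]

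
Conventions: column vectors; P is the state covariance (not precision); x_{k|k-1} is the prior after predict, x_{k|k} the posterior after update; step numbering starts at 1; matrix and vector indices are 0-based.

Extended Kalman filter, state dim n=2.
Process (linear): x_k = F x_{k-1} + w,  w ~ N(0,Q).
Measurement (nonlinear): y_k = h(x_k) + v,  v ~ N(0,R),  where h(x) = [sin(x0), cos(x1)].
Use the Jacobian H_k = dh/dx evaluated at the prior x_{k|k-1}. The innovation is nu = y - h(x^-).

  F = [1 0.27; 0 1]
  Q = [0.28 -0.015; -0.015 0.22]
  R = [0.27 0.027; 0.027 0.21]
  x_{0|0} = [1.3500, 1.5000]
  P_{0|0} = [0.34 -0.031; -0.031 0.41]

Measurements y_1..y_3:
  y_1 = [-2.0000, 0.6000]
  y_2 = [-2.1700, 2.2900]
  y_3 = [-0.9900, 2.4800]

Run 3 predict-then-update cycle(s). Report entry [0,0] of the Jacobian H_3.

step 1: x^-=[1.7550, 1.5000]  P^-=[0.6331 0.0647; 0.0647 0.6300]  H_jac=[-0.1832 0.0000; 0.0000 -0.9975]  S=[0.2912 0.0388; 0.0388 0.8368]  K=[-0.3903 -0.0590; 0.0598 -0.7537]  nu=[-2.9831, 0.5293]  x^+=[2.8881, 0.9228]  P^+=[0.5841 0.0230; 0.0230 0.1571]
step 2: x^-=[3.1373, 0.9228]  P^-=[0.8879 0.0504; 0.0504 0.3771]  H_jac=[-1.0000 0.0000; 0.0000 -0.7973]  S=[1.1579 0.0672; 0.0672 0.4497]  K=[-0.7683 0.0254; -0.0048 -0.6678]  nu=[-2.1743, 1.6864]  x^+=[4.8507, -0.1930]  P^+=[0.2068 0.0193; 0.0193 0.1761]
step 3: x^-=[4.7986, -0.1930]  P^-=[0.5100 0.0519; 0.0519 0.3961]  H_jac=[0.0861 0.0000; 0.0000 0.1918]  S=[0.2738 0.0279; 0.0279 0.2246]  K=[0.1579 0.0247; -0.0183 0.3406]  nu=[0.0063, 1.4986]  x^+=[4.8366, 0.3173]  P^+=[0.5028 0.0493; 0.0493 0.3703]

H_jac[0,0] = 0.0861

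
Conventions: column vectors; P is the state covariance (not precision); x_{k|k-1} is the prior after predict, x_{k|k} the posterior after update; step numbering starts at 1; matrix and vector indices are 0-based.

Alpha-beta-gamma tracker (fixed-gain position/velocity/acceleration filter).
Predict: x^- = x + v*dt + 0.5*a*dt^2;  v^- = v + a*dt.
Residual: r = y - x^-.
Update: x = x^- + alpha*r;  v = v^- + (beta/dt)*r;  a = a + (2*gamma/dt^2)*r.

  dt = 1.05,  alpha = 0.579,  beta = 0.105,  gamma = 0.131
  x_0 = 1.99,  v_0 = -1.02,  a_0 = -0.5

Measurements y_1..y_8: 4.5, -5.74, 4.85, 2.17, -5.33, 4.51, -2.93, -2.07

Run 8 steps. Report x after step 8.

step 1: x_pred=0.6434  r=3.8566  x^+=2.8764  v^+=-1.1593  a^+=0.4165
step 2: x_pred=1.8886  r=-7.6286  x^+=-2.5283  v^+=-1.4849  a^+=-1.3964
step 3: x_pred=-4.8572  r=9.7072  x^+=0.7633  v^+=-1.9804  a^+=0.9105
step 4: x_pred=-0.8142  r=2.9842  x^+=0.9136  v^+=-0.7260  a^+=1.6196
step 5: x_pred=1.0442  r=-6.3742  x^+=-2.6465  v^+=0.3372  a^+=0.1049
step 6: x_pred=-2.2346  r=6.7446  x^+=1.6705  v^+=1.1218  a^+=1.7077
step 7: x_pred=3.7898  r=-6.7198  x^+=-0.1010  v^+=2.2428  a^+=0.1108
step 8: x_pred=2.3151  r=-4.3851  x^+=-0.2239  v^+=1.9206  a^+=-0.9313

x_post = -0.2239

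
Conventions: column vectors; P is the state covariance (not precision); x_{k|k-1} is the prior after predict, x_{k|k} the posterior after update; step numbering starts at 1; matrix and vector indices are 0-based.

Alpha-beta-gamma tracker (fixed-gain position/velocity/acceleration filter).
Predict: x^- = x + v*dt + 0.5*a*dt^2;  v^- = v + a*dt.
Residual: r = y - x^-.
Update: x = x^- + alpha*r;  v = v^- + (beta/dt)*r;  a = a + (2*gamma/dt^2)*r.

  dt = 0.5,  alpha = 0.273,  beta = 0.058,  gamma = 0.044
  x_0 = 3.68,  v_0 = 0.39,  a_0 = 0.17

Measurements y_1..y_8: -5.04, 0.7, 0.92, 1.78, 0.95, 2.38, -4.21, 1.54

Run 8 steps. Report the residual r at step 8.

step 1: x_pred=3.8963  r=-8.9363  x^+=1.4567  v^+=-0.5616  a^+=-2.9756
step 2: x_pred=0.8039  r=-0.1039  x^+=0.7755  v^+=-2.0614  a^+=-3.0121
step 3: x_pred=-0.6317  r=1.5517  x^+=-0.2081  v^+=-3.3875  a^+=-2.4659
step 4: x_pred=-2.2101  r=3.9901  x^+=-1.1208  v^+=-4.1576  a^+=-1.0614
step 5: x_pred=-3.3323  r=4.2823  x^+=-2.1632  v^+=-4.1916  a^+=0.4459
step 6: x_pred=-4.2033  r=6.5833  x^+=-2.4060  v^+=-3.2050  a^+=2.7632
step 7: x_pred=-3.6631  r=-0.5469  x^+=-3.8124  v^+=-1.8868  a^+=2.5707
step 8: x_pred=-4.4345  r=5.9745  x^+=-2.8034  v^+=0.0916  a^+=4.6738

resid = 5.9745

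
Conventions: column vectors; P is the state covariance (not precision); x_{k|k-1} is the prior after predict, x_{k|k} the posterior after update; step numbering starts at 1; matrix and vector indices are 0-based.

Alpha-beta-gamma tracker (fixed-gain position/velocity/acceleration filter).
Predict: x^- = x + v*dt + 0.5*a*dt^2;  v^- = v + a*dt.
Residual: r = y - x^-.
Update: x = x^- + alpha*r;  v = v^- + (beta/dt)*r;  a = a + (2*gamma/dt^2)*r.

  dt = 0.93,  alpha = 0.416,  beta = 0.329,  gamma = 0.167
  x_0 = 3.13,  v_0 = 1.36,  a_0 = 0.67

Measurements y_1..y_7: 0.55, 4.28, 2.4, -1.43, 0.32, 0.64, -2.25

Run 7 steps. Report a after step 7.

step 1: x_pred=4.6845  r=-4.1345  x^+=2.9646  v^+=0.5205  a^+=-0.9266
step 2: x_pred=3.0479  r=1.2321  x^+=3.5604  v^+=0.0946  a^+=-0.4508
step 3: x_pred=3.4534  r=-1.0534  x^+=3.0152  v^+=-0.6974  a^+=-0.8576
step 4: x_pred=1.9958  r=-3.4258  x^+=0.5706  v^+=-2.7069  a^+=-2.1806
step 5: x_pred=-2.8897  r=3.2097  x^+=-1.5545  v^+=-3.5993  a^+=-0.9410
step 6: x_pred=-5.3088  r=5.9488  x^+=-2.8341  v^+=-2.3700  a^+=1.3562
step 7: x_pred=-4.4517  r=2.2017  x^+=-3.5358  v^+=-0.3299  a^+=2.2064

a_post = 2.2064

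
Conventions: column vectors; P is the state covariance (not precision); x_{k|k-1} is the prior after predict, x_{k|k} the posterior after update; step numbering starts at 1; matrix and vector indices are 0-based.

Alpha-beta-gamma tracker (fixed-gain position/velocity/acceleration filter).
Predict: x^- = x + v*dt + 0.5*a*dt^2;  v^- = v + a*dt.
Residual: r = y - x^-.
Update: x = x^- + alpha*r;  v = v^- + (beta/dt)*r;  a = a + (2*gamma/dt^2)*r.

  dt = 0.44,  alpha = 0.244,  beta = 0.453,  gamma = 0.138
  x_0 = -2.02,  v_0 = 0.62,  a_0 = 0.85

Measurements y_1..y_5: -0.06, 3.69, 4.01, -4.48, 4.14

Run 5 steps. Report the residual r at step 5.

resid = -0.0192

step 1: x_pred=-1.6649  r=1.6049  x^+=-1.2733  v^+=2.6463  a^+=3.1380
step 2: x_pred=0.1948  r=3.4952  x^+=1.0477  v^+=7.6255  a^+=8.1208
step 3: x_pred=5.1890  r=-1.1790  x^+=4.9013  v^+=9.9849  a^+=6.4400
step 4: x_pred=9.9180  r=-14.3980  x^+=6.4049  v^+=-2.0050  a^+=-14.0861
step 5: x_pred=4.1592  r=-0.0192  x^+=4.1545  v^+=-8.2226  a^+=-14.1134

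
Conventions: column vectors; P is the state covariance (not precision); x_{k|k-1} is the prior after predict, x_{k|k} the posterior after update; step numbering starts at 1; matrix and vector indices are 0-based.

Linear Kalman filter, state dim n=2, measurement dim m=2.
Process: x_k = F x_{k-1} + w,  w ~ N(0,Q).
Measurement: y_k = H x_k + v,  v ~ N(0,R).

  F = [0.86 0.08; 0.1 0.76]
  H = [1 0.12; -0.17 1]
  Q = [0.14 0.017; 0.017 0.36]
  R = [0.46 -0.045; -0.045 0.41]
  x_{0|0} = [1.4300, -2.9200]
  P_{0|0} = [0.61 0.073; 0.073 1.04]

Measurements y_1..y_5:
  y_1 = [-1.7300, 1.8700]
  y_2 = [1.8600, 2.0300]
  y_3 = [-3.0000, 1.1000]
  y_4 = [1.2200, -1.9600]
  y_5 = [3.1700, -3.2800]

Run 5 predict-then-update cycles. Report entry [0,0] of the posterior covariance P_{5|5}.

step 1: x^-=[0.9962, -2.0762]  P^-=[0.6079 0.1810; 0.1810 0.9779]  S=[1.1254 0.1463; 0.1463 1.3439]  K=[0.5598 -0.0032; 0.1760 0.6856]  nu=[-2.4771, 4.1156]  x^+=[-0.4036, 0.3095]  P^+=[0.2556 0.0170; 0.0170 0.2761]
step 2: x^-=[-0.3223, 0.1949]  P^-=[0.3332 0.0670; 0.0670 0.5246]  S=[0.8168 0.0269; 0.0269 0.9214]  K=[0.4178 -0.0010; 0.1409 0.5528]  nu=[2.1590, 1.7803]  x^+=[0.5779, 1.4832]  P^+=[0.1906 0.0132; 0.0132 0.2226]
step 3: x^-=[0.6156, 1.1850]  P^-=[0.2842 0.0557; 0.0557 0.4925]  S=[0.7647 0.0203; 0.0203 0.8918]  K=[0.3804 -0.0004; 0.1358 0.5385]  nu=[-3.7578, 0.0196]  x^+=[-0.8140, 0.6854]  P^+=[0.1736 0.0122; 0.0122 0.2168]
step 4: x^-=[-0.6452, 0.4395]  P^-=[0.2714 0.0532; 0.0532 0.4888]  S=[0.7512 0.0196; 0.0196 0.8886]  K=[0.3698 -0.0002; 0.1349 0.5369]  nu=[1.8125, -2.5092]  x^+=[0.0256, -0.6634]  P^+=[0.1687 0.0119; 0.0119 0.2161]
step 5: x^-=[-0.0310, -0.5016]  P^-=[0.2678 0.0525; 0.0525 0.4883]  S=[0.7474 0.0195; 0.0195 0.8882]  K=[0.3667 -0.0002; 0.1347 0.5368]  nu=[3.2612, -2.7837]  x^+=[1.1654, -1.5566]  P^+=[0.1673 0.0119; 0.0119 0.2160]

P_post[0,0] = 0.1673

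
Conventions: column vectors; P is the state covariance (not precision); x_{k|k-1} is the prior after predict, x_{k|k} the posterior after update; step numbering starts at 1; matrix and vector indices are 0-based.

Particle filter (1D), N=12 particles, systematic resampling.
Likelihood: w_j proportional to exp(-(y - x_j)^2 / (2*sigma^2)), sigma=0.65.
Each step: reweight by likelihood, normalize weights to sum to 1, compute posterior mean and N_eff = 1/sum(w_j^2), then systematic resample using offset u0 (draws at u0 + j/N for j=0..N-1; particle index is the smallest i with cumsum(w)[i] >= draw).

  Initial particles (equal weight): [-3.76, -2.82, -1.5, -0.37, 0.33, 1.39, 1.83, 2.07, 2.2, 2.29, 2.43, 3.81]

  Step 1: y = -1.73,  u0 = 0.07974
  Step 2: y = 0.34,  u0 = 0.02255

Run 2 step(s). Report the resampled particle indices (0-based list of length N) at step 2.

resampled_idx = [4, 10, 10, 10, 10, 11, 11, 11, 11, 11, 11, 11]

step 1: w=[0.0058, 0.1870, 0.7167, 0.0855, 0.0050, 0.0000, 0.0000, 0.0000, 0.0000, 0.0000, 0.0000, 0.0000]  mean=-1.6542  Neff=1.7988  idx=[1, 1, 2, 2, 2, 2, 2, 2, 2, 2, 3, 4]
step 2: w=[0.0000, 0.0000, 0.0107, 0.0107, 0.0107, 0.0107, 0.0107, 0.0107, 0.0107, 0.0107, 0.3247, 0.5895]  mean=-0.0543  Neff=2.2034  idx=[4, 10, 10, 10, 10, 11, 11, 11, 11, 11, 11, 11]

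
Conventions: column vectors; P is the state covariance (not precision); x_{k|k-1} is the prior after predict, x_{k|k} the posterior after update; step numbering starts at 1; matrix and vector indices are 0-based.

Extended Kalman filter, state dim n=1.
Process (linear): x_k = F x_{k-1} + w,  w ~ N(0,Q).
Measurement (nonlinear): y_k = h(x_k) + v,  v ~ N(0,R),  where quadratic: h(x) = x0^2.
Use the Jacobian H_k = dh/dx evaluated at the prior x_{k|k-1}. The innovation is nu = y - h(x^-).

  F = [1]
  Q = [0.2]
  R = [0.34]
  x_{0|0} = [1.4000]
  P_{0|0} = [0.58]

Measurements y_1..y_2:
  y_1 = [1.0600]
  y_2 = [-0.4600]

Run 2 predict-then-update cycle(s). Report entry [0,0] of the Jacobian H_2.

step 1: x^-=[1.4000]  P^-=[0.7800]  H_jac=[2.8000]  S=[6.4552]  K=[0.3383]  nu=[-0.9000]  x^+=[1.0955]  P^+=[0.0411]
step 2: x^-=[1.0955]  P^-=[0.2411]  H_jac=[2.1910]  S=[1.4973]  K=[0.3528]  nu=[-1.6601]  x^+=[0.5099]  P^+=[0.0547]

H_jac[0,0] = 2.1910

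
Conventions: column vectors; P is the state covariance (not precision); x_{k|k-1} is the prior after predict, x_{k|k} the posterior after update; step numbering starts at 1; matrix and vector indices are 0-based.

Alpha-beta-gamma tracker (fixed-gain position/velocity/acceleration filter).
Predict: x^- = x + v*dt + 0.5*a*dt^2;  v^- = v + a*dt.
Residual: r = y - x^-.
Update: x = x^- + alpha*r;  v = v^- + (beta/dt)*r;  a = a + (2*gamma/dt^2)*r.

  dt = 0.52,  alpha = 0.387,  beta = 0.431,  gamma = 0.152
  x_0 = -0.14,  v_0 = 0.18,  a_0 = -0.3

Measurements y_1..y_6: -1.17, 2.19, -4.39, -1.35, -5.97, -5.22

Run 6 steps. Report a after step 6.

a_post = -0.8021

step 1: x_pred=-0.0870  r=-1.0830  x^+=-0.5061  v^+=-0.8737  a^+=-1.5176
step 2: x_pred=-1.1656  r=3.3556  x^+=0.1330  v^+=1.1184  a^+=2.2549
step 3: x_pred=1.0195  r=-5.4095  x^+=-1.0740  v^+=-2.1926  a^+=-3.8267
step 4: x_pred=-2.7315  r=1.3815  x^+=-2.1969  v^+=-3.0374  a^+=-2.2735
step 5: x_pred=-4.0837  r=-1.8863  x^+=-4.8137  v^+=-5.7831  a^+=-4.3942
step 6: x_pred=-8.4150  r=3.1950  x^+=-7.1786  v^+=-5.4199  a^+=-0.8021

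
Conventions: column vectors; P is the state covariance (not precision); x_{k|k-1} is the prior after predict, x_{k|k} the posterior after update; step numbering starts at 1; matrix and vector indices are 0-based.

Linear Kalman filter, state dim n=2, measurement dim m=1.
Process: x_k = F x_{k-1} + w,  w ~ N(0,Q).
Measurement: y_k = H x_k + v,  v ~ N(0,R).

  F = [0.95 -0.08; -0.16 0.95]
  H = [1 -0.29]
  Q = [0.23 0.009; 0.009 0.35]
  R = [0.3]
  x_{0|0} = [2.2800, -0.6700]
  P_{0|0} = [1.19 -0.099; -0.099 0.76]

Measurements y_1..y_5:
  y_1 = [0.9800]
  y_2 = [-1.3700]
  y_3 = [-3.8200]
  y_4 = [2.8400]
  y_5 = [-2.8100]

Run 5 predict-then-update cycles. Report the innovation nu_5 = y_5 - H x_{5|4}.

step 1: x^-=[2.2196, -1.0013]  P^-=[1.3239 -0.3203; -0.3203 1.0965]  S=[1.9018]  K=[0.7449; -0.3356]  nu=[-1.5300]  x^+=[1.0799, -0.4879]  P^+=[0.2685 0.1552; 0.1552 0.8823]
step 2: x^-=[1.0649, -0.6362]  P^-=[0.4544 0.0432; 0.0432 1.1060]  S=[0.8223]  K=[0.5373; -0.3375]  nu=[-2.6194]  x^+=[-0.3425, 0.2478]  P^+=[0.2170 0.1923; 0.1923 1.0123]
step 3: x^-=[-0.3452, 0.2902]  P^-=[0.4031 0.0751; 0.0751 1.2107]  S=[0.7613]  K=[0.5008; -0.3625]  nu=[-3.3906]  x^+=[-2.0433, 1.5194]  P^+=[0.2121 0.2133; 0.2133 1.1106]
step 4: x^-=[-2.0627, 1.7704]  P^-=[0.3961 0.0876; 0.0876 1.2929]  S=[0.7540]  K=[0.4916; -0.3811]  nu=[5.4161]  x^+=[0.6000, -0.2935]  P^+=[0.2139 0.2289; 0.2289 1.1834]
step 5: x^-=[0.5935, -0.3749]  P^-=[0.3958 0.0960; 0.0960 1.3539]  S=[0.7540]  K=[0.4880; -0.3934]  nu=[-3.5122]  x^+=[-1.1205, 1.0068]  P^+=[0.2162 0.2408; 0.2408 1.2373]

innov = [-3.5122]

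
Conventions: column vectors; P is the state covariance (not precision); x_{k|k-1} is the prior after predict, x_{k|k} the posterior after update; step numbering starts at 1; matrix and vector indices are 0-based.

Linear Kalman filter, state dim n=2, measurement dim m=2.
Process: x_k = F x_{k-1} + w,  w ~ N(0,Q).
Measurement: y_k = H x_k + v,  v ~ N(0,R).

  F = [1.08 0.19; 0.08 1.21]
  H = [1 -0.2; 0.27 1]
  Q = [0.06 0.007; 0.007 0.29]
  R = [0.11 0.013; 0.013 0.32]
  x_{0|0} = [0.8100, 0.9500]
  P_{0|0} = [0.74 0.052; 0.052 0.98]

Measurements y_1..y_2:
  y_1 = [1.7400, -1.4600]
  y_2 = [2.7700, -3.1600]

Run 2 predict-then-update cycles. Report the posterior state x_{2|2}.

step 1: x^-=[1.0553, 1.2143]  P^-=[0.9799 0.3650; 0.3650 1.7396]  S=[1.0134 0.2749; 0.2749 2.3281]  K=[0.8487 0.1702; -0.2039 0.8136]  nu=[0.9276, -2.9592]  x^+=[1.3388, -1.3825]  P^+=[0.1031 0.0377; 0.0377 0.2475]
step 2: x^-=[1.1833, -1.5657]  P^-=[0.2046 0.1226; 0.1226 0.6604]  S=[0.2920 0.0522; 0.0522 1.0615]  K=[0.5921 0.1385; -0.1505 0.6607]  nu=[1.2736, -1.9138]  x^+=[1.6724, -3.0217]  P^+=[0.0734 0.0322; 0.0322 0.2008]

x_post = [1.6724, -3.0217]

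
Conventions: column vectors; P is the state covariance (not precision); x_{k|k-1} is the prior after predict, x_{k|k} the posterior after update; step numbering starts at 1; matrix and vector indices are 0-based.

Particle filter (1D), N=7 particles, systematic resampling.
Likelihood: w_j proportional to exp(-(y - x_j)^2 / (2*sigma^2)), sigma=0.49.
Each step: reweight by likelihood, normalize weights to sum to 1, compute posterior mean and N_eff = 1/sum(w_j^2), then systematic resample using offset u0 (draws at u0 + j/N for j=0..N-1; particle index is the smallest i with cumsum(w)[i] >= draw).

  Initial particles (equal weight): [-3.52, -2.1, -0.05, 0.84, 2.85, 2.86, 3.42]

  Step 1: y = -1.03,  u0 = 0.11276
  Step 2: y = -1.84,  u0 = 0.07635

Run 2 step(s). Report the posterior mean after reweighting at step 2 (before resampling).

post_mean = -2.0960

step 1: w=[0.0000, 0.4039, 0.5931, 0.0030, 0.0000, 0.0000, 0.0000]  mean=-0.8753  Neff=1.9422  idx=[1, 1, 1, 2, 2, 2, 2]
step 2: w=[0.3327, 0.3327, 0.3327, 0.0005, 0.0005, 0.0005, 0.0005]  mean=-2.0960  Neff=3.0117  idx=[0, 0, 1, 1, 1, 2, 2]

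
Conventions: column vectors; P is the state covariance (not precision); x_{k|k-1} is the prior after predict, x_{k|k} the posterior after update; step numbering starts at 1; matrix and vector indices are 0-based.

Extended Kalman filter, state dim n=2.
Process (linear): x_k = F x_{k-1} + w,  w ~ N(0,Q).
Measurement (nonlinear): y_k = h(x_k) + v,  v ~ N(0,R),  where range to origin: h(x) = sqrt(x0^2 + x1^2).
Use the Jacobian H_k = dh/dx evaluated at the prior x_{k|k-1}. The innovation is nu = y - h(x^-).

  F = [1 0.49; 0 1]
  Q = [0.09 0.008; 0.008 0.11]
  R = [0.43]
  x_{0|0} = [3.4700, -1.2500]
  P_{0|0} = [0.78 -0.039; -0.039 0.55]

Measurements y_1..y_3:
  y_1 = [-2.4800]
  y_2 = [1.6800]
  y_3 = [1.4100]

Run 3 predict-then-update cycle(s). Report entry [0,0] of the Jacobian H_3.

step 1: x^-=[2.8575, -1.2500]  P^-=[0.9638 0.2385; 0.2385 0.6600]  H_jac=[0.9162 -0.4008]  S=[1.1699]  K=[0.6731; -0.0393]  nu=[-5.5989]  x^+=[-0.9112, -1.0298]  P^+=[0.4338 0.2695; 0.2695 0.6582]
step 2: x^-=[-1.4158, -1.0298]  P^-=[0.9459 0.6000; 0.6000 0.7682]  H_jac=[-0.8087 -0.5882]  S=[1.8852]  K=[-0.5930; -0.4971]  nu=[-0.0707]  x^+=[-1.3739, -0.9947]  P^+=[0.2830 0.0443; 0.0443 0.3024]
step 3: x^-=[-1.8613, -0.9947]  P^-=[0.4891 0.2005; 0.2005 0.4124]  H_jac=[-0.8820 -0.4713]  S=[1.0688]  K=[-0.4920; -0.3473]  nu=[-0.7004]  x^+=[-1.5166, -0.7514]  P^+=[0.2304 0.0179; 0.0179 0.2835]

H_jac[0,0] = -0.8820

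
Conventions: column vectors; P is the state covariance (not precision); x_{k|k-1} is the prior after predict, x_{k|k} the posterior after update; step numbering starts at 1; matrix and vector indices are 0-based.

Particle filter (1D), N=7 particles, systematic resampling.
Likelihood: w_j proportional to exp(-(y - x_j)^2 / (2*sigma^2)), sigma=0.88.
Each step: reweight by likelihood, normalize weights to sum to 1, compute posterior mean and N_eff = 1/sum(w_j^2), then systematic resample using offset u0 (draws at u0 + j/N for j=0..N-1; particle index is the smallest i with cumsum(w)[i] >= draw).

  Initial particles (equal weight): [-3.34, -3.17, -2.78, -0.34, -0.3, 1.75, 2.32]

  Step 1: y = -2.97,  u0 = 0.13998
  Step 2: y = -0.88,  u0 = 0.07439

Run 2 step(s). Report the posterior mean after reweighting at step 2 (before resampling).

step 1: w=[0.3169, 0.3374, 0.3382, 0.0040, 0.0035, 0.0000, 0.0000]  mean=-3.0707  Neff=3.0422  idx=[0, 0, 1, 1, 2, 2, 4]
step 2: w=[0.0182, 0.0182, 0.0306, 0.0306, 0.0878, 0.0878, 0.7269]  mean=-1.0214  Neff=1.8302  idx=[3, 5, 6, 6, 6, 6, 6]

post_mean = -1.0214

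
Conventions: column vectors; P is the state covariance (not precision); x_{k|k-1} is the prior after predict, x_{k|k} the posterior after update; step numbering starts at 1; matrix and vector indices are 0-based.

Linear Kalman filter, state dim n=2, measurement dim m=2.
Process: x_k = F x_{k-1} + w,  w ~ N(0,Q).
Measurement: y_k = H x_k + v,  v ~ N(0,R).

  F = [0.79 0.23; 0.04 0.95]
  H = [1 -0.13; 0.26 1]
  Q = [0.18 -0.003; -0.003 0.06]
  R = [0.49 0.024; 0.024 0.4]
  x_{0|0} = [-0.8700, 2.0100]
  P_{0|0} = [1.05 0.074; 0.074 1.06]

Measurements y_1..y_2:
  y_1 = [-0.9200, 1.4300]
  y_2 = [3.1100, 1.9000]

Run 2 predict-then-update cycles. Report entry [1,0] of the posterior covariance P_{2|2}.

step 1: x^-=[-0.2250, 1.8747]  P^-=[0.9183 0.3180; 0.3180 1.0240]  S=[1.3429 0.4369; 0.4369 1.6514]  K=[0.5945 0.1799; -0.0879 0.6934]  nu=[-0.4513, -0.3862]  x^+=[-0.5628, 1.6466]  P^+=[0.2968 0.0090; 0.0090 0.2729]
step 2: x^-=[-0.0659, 1.5417]  P^-=[0.3830 0.0729; 0.0729 0.3074]  S=[0.8592 0.1540; 0.1540 0.7712]  K=[0.4093 0.1419; -0.0390 0.4310]  nu=[3.3763, 0.3754]  x^+=[1.3691, 1.5720]  P^+=[0.2056 0.0131; 0.0131 0.1681]

P_post[1,0] = 0.0131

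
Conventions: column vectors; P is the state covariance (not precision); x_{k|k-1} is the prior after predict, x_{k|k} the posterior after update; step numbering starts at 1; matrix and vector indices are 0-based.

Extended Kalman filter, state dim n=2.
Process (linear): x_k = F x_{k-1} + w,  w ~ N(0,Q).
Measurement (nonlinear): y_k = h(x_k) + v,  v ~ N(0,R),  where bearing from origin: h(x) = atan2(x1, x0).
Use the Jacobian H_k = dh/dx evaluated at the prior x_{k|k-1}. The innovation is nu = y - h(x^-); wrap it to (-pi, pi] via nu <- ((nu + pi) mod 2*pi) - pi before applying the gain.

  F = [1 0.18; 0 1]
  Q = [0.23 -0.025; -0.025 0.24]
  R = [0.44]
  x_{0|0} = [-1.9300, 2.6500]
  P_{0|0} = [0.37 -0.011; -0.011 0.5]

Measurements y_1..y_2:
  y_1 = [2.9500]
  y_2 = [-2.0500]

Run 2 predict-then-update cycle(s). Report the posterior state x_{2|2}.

step 1: x^-=[-1.4530, 2.6500]  P^-=[0.6122 0.0540; 0.0540 0.7400]  H_jac=[-0.2901 -0.1591]  S=[0.5152]  K=[-0.3614; -0.2589]  nu=[0.8777]  x^+=[-1.7702, 2.4228]  P^+=[0.5449 0.0058; 0.0058 0.7055]
step 2: x^-=[-1.3341, 2.4228]  P^-=[0.7999 0.1078; 0.1078 0.9455]  H_jac=[-0.3167 -0.1744]  S=[0.5609]  K=[-0.4852; -0.3548]  nu=[2.1590]  x^+=[-2.3816, 1.6567]  P^+=[0.6678 0.0112; 0.0112 0.8748]

x_post = [-2.3816, 1.6567]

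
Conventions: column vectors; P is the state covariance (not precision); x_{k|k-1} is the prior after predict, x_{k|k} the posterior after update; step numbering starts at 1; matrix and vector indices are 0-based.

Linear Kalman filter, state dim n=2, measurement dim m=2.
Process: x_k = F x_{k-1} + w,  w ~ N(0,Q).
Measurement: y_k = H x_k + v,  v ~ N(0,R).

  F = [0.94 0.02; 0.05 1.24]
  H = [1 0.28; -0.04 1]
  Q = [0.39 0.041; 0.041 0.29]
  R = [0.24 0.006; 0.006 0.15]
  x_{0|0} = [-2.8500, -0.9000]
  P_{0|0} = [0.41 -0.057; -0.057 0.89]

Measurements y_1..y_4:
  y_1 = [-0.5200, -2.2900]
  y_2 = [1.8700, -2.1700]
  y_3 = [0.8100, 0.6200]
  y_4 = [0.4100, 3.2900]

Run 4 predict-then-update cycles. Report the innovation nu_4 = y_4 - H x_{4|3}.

step 1: x^-=[-2.6970, -1.2585]  P^-=[0.7505 0.0158; 0.0158 1.6524]  S=[1.1289 0.4543; 0.4543 1.8024]  K=[0.7477 -0.1963; 0.0613 0.9010]  nu=[2.5294, -1.1394]  x^+=[-0.5820, -2.1301]  P^+=[0.1832 -0.0176; -0.0176 0.1348]
step 2: x^-=[-0.5896, -2.6705]  P^-=[0.5513 0.0324; 0.0324 0.4956]  S=[0.8483 0.1547; 0.1547 0.6439]  K=[0.6878 -0.1492; 0.0646 0.7522]  nu=[3.2074, 0.4769]  x^+=[1.5452, -2.1047]  P^+=[0.1674 -0.0116; -0.0116 0.1127]
step 3: x^-=[1.4104, -2.5326]  P^-=[0.5375 0.0382; 0.0382 0.4623]  S=[0.8352 0.1517; 0.1517 0.6102]  K=[0.6823 -0.1423; 0.0665 0.7387]  nu=[0.1087, 3.2090]  x^+=[1.0279, -0.1548]  P^+=[0.1659 -0.0106; -0.0106 0.1108]
step 4: x^-=[0.9631, -0.1406]  P^-=[0.5362 0.0392; 0.0392 0.4594]  S=[0.8342 0.1519; 0.1519 0.6072]  K=[0.6817 -0.1414; 0.0669 0.7374]  nu=[-0.5138, 3.4691]  x^+=[0.1224, 2.3831]  P^+=[0.1657 -0.0105; -0.0105 0.1106]

innov = [-0.5138, 3.4691]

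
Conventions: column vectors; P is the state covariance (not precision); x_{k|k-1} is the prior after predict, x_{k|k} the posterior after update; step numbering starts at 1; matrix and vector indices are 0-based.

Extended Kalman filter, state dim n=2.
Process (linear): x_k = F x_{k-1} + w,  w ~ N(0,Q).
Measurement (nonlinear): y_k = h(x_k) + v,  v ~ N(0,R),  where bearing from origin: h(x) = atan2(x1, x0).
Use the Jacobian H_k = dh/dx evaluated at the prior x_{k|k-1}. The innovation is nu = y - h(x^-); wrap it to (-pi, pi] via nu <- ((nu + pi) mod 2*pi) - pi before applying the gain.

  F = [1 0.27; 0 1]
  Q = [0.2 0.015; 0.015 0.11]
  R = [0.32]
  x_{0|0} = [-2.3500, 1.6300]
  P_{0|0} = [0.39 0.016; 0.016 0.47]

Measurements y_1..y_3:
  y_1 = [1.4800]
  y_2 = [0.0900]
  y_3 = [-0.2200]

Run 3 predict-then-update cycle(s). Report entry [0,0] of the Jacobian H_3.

step 1: x^-=[-1.9099, 1.6300]  P^-=[0.6329 0.1579; 0.1579 0.5800]  H_jac=[-0.2585 -0.3029]  S=[0.4403]  K=[-0.4803; -0.4918]  nu=[-0.9551]  x^+=[-1.4512, 2.0997]  P^+=[0.5313 0.0539; 0.0539 0.4735]
step 2: x^-=[-0.8842, 2.0997]  P^-=[0.7950 0.1967; 0.1967 0.5835]  H_jac=[-0.4045 -0.1703]  S=[0.4941]  K=[-0.7186; -0.3622]  nu=[-1.8794]  x^+=[0.4663, 2.7805]  P^+=[0.5398 0.0681; 0.0681 0.5187]
step 3: x^-=[1.2171, 2.7805]  P^-=[0.8144 0.2232; 0.2232 0.6287]  H_jac=[-0.3018 0.1321]  S=[0.3874]  K=[-0.5584; 0.0405]  nu=[-1.3782]  x^+=[1.9867, 2.7246]  P^+=[0.6936 0.2319; 0.2319 0.6280]

H_jac[0,0] = -0.3018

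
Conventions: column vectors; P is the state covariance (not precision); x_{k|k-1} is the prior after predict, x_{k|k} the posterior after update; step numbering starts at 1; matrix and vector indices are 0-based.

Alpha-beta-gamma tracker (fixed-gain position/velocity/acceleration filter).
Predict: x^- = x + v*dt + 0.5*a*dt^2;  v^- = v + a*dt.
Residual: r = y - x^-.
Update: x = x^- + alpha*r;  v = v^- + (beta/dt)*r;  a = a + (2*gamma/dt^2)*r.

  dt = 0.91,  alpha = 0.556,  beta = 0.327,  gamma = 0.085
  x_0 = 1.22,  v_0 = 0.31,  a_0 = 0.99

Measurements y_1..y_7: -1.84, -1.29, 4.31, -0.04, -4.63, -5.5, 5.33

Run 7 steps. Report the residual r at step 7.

resid = 13.3751

step 1: x_pred=1.9120  r=-3.7520  x^+=-0.1741  v^+=-0.1373  a^+=0.2198
step 2: x_pred=-0.2081  r=-1.0819  x^+=-0.8096  v^+=-0.3261  a^+=-0.0023
step 3: x_pred=-1.1074  r=5.4174  x^+=1.9047  v^+=1.6184  a^+=1.1098
step 4: x_pred=3.8369  r=-3.8769  x^+=1.6814  v^+=1.2352  a^+=0.3139
step 5: x_pred=2.9353  r=-7.5653  x^+=-1.2710  v^+=-1.1977  a^+=-1.2392
step 6: x_pred=-2.8740  r=-2.6260  x^+=-4.3341  v^+=-3.2690  a^+=-1.7783
step 7: x_pred=-8.0451  r=13.3751  x^+=-0.6086  v^+=-0.0810  a^+=0.9675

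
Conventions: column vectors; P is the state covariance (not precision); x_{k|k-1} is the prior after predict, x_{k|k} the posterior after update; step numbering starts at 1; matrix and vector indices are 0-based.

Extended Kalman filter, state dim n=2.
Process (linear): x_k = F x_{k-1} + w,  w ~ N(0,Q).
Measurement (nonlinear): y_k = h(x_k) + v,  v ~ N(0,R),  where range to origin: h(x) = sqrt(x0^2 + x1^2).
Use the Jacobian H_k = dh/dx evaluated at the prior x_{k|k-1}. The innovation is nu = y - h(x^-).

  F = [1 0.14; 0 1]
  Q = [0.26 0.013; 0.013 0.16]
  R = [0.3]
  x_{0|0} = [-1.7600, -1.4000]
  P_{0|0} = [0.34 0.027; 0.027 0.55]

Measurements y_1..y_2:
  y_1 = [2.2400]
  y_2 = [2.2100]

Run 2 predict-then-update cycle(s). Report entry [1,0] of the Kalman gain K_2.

step 1: x^-=[-1.9560, -1.4000]  P^-=[0.6183 0.1170; 0.1170 0.7100]  H_jac=[-0.8132 -0.5820]  S=[1.0601]  K=[-0.5385; -0.4795]  nu=[-0.1654]  x^+=[-1.8669, -1.3207]  P^+=[0.3109 -0.1568; -0.1568 0.4662]
step 2: x^-=[-2.0518, -1.3207]  P^-=[0.5361 -0.0785; -0.0785 0.6262]  H_jac=[-0.8409 -0.5412]  S=[0.7911]  K=[-0.5162; -0.3450]  nu=[-0.2301]  x^+=[-1.9330, -1.2413]  P^+=[0.3254 -0.2194; -0.2194 0.5321]

K[1,0] = -0.3450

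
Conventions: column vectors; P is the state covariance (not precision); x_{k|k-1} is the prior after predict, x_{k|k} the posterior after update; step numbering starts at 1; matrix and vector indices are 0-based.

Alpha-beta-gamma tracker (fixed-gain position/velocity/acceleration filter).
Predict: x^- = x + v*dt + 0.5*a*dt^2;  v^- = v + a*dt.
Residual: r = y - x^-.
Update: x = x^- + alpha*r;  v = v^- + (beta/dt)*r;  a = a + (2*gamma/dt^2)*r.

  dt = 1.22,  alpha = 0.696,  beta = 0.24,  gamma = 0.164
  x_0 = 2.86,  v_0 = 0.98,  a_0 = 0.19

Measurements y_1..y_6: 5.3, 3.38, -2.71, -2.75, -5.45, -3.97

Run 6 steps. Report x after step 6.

step 1: x_pred=4.1970  r=1.1030  x^+=4.9647  v^+=1.4288  a^+=0.4331
step 2: x_pred=7.0301  r=-3.6501  x^+=4.4896  v^+=1.2391  a^+=-0.3713
step 3: x_pred=5.7250  r=-8.4350  x^+=-0.1458  v^+=-0.8733  a^+=-2.2301
step 4: x_pred=-2.8708  r=0.1208  x^+=-2.7867  v^+=-3.5702  a^+=-2.2035
step 5: x_pred=-8.7823  r=3.3323  x^+=-6.4630  v^+=-5.6030  a^+=-1.4692
step 6: x_pred=-14.3920  r=10.4220  x^+=-7.1383  v^+=-5.3452  a^+=0.8275

x_post = -7.1383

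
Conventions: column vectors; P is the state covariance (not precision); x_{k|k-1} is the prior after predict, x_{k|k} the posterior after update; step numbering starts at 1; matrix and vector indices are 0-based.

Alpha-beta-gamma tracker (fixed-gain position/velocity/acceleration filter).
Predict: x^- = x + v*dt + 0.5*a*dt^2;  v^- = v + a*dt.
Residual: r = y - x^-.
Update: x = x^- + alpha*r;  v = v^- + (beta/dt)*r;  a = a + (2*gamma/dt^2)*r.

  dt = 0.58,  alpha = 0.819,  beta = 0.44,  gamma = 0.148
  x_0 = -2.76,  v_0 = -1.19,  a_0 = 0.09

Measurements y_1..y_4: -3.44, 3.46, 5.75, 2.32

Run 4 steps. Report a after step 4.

step 1: x_pred=-3.4351  r=-0.0049  x^+=-3.4391  v^+=-1.1415  a^+=0.0857
step 2: x_pred=-4.0868  r=7.5468  x^+=2.0940  v^+=4.6333  a^+=6.7261
step 3: x_pred=5.9127  r=-0.1627  x^+=5.7794  v^+=8.4110  a^+=6.5830
step 4: x_pred=11.7651  r=-9.4451  x^+=4.0296  v^+=5.0639  a^+=-1.7278

a_post = -1.7278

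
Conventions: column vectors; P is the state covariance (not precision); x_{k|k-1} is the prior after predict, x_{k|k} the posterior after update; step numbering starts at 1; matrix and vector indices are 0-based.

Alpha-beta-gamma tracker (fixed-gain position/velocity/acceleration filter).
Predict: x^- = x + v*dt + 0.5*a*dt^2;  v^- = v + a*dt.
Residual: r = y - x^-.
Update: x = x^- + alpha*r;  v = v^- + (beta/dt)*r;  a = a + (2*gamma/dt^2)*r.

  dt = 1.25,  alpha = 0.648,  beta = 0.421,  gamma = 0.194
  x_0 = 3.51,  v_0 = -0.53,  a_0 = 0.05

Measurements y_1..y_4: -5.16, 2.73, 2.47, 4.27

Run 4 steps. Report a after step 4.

step 1: x_pred=2.8866  r=-8.0466  x^+=-2.3276  v^+=-3.1776  a^+=-1.9481
step 2: x_pred=-7.8216  r=10.5516  x^+=-0.9841  v^+=-2.0590  a^+=0.6720
step 3: x_pred=-3.0328  r=5.5028  x^+=0.5330  v^+=0.6344  a^+=2.0385
step 4: x_pred=2.9186  r=1.3514  x^+=3.7943  v^+=3.6377  a^+=2.3741

a_post = 2.3741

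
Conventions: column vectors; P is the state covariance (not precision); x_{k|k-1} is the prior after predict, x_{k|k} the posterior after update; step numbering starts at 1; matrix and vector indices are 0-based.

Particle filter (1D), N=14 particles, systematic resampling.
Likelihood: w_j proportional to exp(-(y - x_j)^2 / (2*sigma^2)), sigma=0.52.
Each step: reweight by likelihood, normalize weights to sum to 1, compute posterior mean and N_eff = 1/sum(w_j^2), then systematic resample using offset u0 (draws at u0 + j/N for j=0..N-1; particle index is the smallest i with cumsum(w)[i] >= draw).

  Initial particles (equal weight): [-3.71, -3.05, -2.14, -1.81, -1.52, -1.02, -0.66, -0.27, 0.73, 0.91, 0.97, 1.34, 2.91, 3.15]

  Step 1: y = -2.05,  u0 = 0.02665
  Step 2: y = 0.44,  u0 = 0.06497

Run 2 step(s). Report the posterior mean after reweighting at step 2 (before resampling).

post_mean = -1.0888

step 1: w=[0.0022, 0.0559, 0.3501, 0.3195, 0.2114, 0.0500, 0.0100, 0.0010, 0.0000, 0.0000, 0.0000, 0.0000, 0.0000, 0.0000]  mean=-1.8852  Neff=3.6360  idx=[1, 2, 2, 2, 2, 2, 3, 3, 3, 3, 4, 4, 4, 5]
step 2: w=[0.0000, 0.0002, 0.0002, 0.0002, 0.0002, 0.0002, 0.0039, 0.0039, 0.0039, 0.0039, 0.0370, 0.0370, 0.0370, 0.8727]  mean=-1.0888  Neff=1.3060  idx=[11, 13, 13, 13, 13, 13, 13, 13, 13, 13, 13, 13, 13, 13]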